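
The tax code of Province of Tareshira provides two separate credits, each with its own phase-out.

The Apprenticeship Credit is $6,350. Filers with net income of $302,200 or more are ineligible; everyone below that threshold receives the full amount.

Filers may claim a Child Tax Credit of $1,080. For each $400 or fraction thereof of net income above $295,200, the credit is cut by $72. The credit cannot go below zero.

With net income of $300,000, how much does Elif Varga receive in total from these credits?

Apprenticeship Credit: $300,000 is below the $302,200 cutoff, so the full $6,350 applies.
Child Tax Credit: income exceeds $295,200 by $4,800, which is 12 full-or-partial $400 increments; reduction = 12 × $72 = $864, leaving $216.
Total: $6,350 + $216 = $6,566.

$6,566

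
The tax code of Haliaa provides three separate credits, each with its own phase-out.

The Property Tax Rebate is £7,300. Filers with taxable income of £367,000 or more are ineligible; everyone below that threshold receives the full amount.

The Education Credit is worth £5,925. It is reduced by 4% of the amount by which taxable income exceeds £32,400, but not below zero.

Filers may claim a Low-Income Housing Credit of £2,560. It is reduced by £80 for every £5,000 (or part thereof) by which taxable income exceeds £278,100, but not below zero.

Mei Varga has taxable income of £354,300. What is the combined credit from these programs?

£8,580

Property Tax Rebate: £354,300 is below the £367,000 cutoff, so the full £7,300 applies.
Education Credit: 4% of the £321,900 excess over £32,400 is £12,876 ≥ base, so the credit is £0.
Low-Income Housing Credit: income exceeds £278,100 by £76,200, which is 16 full-or-partial £5,000 increments; reduction = 16 × £80 = £1,280, leaving £1,280.
Total: £7,300 + £0 + £1,280 = £8,580.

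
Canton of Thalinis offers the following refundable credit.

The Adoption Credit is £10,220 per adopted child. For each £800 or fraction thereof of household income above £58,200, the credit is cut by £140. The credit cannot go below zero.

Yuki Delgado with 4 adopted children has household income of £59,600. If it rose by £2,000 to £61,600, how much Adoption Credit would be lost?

£420

At £59,600 — base = 4 × £10,220 = £40,880. income exceeds £58,200 by £1,400, which is 2 full-or-partial £800 increments; reduction = 2 × £140 = £280, leaving £40,600.
At £61,600 — base = 4 × £10,220 = £40,880. income exceeds £58,200 by £3,400, which is 5 full-or-partial £800 increments; reduction = 5 × £140 = £700, leaving £40,180.
Lost: £40,600 − £40,180 = £420.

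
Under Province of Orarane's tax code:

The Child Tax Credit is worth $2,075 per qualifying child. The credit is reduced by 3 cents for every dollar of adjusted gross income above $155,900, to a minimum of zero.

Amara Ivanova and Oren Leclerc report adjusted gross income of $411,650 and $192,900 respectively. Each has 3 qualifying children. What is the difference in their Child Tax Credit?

Amara ($411,650): Child Tax Credit: base = 3 × $2,075 = $6,225. 3% of the $255,750 excess over $155,900 is $7,672.50 ≥ base, so the credit is $0.
Oren ($192,900): Child Tax Credit: base = 3 × $2,075 = $6,225. 3% of the $37,000 excess over $155,900 is $1,110; credit = $6,225 − $1,110 = $5,115.
Difference: |$0 − $5,115| = $5,115.

$5,115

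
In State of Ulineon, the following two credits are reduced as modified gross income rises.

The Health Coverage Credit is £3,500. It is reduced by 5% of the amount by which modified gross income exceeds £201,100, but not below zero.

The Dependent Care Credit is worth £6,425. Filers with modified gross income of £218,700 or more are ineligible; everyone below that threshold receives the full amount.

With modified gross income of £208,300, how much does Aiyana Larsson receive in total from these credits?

Health Coverage Credit: 5% of the £7,200 excess over £201,100 is £360; credit = £3,500 − £360 = £3,140.
Dependent Care Credit: £208,300 is below the £218,700 cutoff, so the full £6,425 applies.
Total: £3,140 + £6,425 = £9,565.

£9,565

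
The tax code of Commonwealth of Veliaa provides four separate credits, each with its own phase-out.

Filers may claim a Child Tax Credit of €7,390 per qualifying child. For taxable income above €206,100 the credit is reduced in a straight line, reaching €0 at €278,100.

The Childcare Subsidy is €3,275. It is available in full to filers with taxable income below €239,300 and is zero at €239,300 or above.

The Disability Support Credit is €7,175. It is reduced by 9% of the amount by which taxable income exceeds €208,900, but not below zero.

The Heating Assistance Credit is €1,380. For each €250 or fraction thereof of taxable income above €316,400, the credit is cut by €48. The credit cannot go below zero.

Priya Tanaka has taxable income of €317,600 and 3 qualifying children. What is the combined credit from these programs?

€1,140

Child Tax Credit: base = 3 × €7,390 = €22,170. €317,600 is at or above €278,100, so the credit is €0.
Childcare Subsidy: €317,600 meets or exceeds the €239,300 cutoff, so the credit is €0.
Disability Support Credit: 9% of the €108,700 excess over €208,900 is €9,783 ≥ base, so the credit is €0.
Heating Assistance Credit: income exceeds €316,400 by €1,200, which is 5 full-or-partial €250 increments; reduction = 5 × €48 = €240, leaving €1,140.
Total: €0 + €0 + €0 + €1,140 = €1,140.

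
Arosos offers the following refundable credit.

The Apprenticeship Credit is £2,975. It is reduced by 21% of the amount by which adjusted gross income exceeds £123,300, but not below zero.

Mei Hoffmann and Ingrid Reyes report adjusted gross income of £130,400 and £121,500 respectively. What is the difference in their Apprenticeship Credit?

Mei (£130,400): Apprenticeship Credit: 21% of the £7,100 excess over £123,300 is £1,491; credit = £2,975 − £1,491 = £1,484.
Ingrid (£121,500): Apprenticeship Credit: £121,500 is at or below the £123,300 threshold, so the full £2,975 applies.
Difference: |£1,484 − £2,975| = £1,491.

£1,491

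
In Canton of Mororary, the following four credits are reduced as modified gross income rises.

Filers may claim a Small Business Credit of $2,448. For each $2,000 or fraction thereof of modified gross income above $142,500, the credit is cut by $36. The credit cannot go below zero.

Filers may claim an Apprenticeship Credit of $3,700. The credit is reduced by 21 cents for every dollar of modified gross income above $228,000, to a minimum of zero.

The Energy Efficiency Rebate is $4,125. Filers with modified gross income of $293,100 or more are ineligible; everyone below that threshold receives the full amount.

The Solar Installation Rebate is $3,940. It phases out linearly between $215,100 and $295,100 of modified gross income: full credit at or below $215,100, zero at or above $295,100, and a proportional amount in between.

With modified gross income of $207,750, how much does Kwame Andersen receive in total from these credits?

$13,025

Small Business Credit: income exceeds $142,500 by $65,250, which is 33 full-or-partial $2,000 increments; reduction = 33 × $36 = $1,188, leaving $1,260.
Apprenticeship Credit: $207,750 is at or below the $228,000 threshold, so the full $3,700 applies.
Energy Efficiency Rebate: $207,750 is below the $293,100 cutoff, so the full $4,125 applies.
Solar Installation Rebate: $207,750 is at or below the $215,100 threshold, so the full $3,940 applies.
Total: $1,260 + $3,700 + $4,125 + $3,940 = $13,025.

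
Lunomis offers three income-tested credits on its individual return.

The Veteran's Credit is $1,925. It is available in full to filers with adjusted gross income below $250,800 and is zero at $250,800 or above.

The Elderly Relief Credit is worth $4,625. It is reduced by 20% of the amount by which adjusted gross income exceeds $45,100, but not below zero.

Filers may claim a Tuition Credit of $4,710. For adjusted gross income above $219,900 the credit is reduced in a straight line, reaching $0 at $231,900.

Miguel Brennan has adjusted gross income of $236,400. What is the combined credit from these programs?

$1,925

Veteran's Credit: $236,400 is below the $250,800 cutoff, so the full $1,925 applies.
Elderly Relief Credit: 20% of the $191,300 excess over $45,100 is $38,260 ≥ base, so the credit is $0.
Tuition Credit: $236,400 is at or above $231,900, so the credit is $0.
Total: $1,925 + $0 + $0 = $1,925.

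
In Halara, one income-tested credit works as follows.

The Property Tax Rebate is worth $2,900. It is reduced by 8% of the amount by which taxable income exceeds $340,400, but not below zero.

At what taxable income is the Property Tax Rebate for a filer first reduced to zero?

$376,650

The credit falls by 8% of each dollar above $340,400, so it reaches zero when the excess is $2,900 / 8% = $36,250: income = $340,400 + $36,250 = $376,650.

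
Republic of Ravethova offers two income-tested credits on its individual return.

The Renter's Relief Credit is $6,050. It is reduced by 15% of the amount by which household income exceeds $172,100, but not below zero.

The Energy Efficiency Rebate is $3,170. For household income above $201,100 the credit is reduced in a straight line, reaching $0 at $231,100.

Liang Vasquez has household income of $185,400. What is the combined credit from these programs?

$7,225

Renter's Relief Credit: 15% of the $13,300 excess over $172,100 is $1,995; credit = $6,050 − $1,995 = $4,055.
Energy Efficiency Rebate: $185,400 is at or below the $201,100 threshold, so the full $3,170 applies.
Total: $4,055 + $3,170 = $7,225.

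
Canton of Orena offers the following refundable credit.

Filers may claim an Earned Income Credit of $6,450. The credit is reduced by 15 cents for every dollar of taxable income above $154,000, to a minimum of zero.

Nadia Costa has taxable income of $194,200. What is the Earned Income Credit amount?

Earned Income Credit: 15% of the $40,200 excess over $154,000 is $6,030; credit = $6,450 − $6,030 = $420.

$420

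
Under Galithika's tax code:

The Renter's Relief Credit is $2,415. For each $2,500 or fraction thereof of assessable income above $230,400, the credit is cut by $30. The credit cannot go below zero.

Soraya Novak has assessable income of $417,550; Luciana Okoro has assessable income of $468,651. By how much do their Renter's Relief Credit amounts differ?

Soraya ($417,550): Renter's Relief Credit: income exceeds $230,400 by $187,150, which is 75 full-or-partial $2,500 increments; reduction = 75 × $30 = $2,250, leaving $165.
Luciana ($468,651): Renter's Relief Credit: income exceeds $230,400 by $238,251 → 96 increments × $30 = $2,880 ≥ base, so the credit is $0.
Difference: |$165 − $0| = $165.

$165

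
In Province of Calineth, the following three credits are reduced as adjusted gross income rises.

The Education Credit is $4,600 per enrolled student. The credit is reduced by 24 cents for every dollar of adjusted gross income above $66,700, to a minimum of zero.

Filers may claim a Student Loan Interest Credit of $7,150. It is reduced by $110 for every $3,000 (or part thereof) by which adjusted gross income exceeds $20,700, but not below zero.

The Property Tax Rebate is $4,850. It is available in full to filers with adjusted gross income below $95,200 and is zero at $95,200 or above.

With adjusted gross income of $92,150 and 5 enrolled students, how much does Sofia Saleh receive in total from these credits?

$26,252

Education Credit: base = 5 × $4,600 = $23,000. 24% of the $25,450 excess over $66,700 is $6,108; credit = $23,000 − $6,108 = $16,892.
Student Loan Interest Credit: income exceeds $20,700 by $71,450, which is 24 full-or-partial $3,000 increments; reduction = 24 × $110 = $2,640, leaving $4,510.
Property Tax Rebate: $92,150 is below the $95,200 cutoff, so the full $4,850 applies.
Total: $16,892 + $4,510 + $4,850 = $26,252.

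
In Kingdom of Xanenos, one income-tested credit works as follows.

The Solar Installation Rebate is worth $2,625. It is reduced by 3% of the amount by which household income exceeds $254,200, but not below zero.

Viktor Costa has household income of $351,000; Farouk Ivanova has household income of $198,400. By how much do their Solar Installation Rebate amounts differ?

$2,625

Viktor ($351,000): Solar Installation Rebate: 3% of the $96,800 excess over $254,200 is $2,904 ≥ base, so the credit is $0.
Farouk ($198,400): Solar Installation Rebate: $198,400 is at or below the $254,200 threshold, so the full $2,625 applies.
Difference: |$0 − $2,625| = $2,625.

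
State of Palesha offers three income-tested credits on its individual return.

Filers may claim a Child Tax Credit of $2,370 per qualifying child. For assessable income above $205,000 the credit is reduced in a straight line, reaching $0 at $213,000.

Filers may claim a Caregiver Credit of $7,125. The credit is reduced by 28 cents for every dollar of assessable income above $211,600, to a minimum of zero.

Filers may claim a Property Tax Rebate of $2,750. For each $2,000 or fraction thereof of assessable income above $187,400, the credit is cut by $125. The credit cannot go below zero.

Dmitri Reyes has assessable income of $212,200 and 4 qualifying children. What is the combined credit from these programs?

$9,030

Child Tax Credit: base = 4 × $2,370 = $9,480. $212,200 is $7,200 into a $8,000 phase-out range, leaving 800/8,000 of the credit: $9,480 × 800/8,000 = $948.
Caregiver Credit: 28% of the $600 excess over $211,600 is $168; credit = $7,125 − $168 = $6,957.
Property Tax Rebate: income exceeds $187,400 by $24,800, which is 13 full-or-partial $2,000 increments; reduction = 13 × $125 = $1,625, leaving $1,125.
Total: $948 + $6,957 + $1,125 = $9,030.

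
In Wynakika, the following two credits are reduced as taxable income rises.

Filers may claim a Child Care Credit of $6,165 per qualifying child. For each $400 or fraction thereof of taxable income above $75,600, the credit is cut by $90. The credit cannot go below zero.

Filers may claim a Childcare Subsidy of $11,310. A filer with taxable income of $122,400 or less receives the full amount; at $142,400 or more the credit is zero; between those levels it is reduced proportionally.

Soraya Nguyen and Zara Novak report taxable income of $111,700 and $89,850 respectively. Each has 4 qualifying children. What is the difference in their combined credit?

Soraya ($111,700): Child Care Credit: base = 4 × $6,165 = $24,660. income exceeds $75,600 by $36,100, which is 91 full-or-partial $400 increments; reduction = 91 × $90 = $8,190, leaving $16,470. Childcare Subsidy: $111,700 is at or below the $122,400 threshold, so the full $11,310 applies. total $16,470 + $11,310 = $27,780
Zara ($89,850): Child Care Credit: base = 4 × $6,165 = $24,660. income exceeds $75,600 by $14,250, which is 36 full-or-partial $400 increments; reduction = 36 × $90 = $3,240, leaving $21,420. Childcare Subsidy: $89,850 is at or below the $122,400 threshold, so the full $11,310 applies. total $21,420 + $11,310 = $32,730
Difference: |$27,780 − $32,730| = $4,950.

$4,950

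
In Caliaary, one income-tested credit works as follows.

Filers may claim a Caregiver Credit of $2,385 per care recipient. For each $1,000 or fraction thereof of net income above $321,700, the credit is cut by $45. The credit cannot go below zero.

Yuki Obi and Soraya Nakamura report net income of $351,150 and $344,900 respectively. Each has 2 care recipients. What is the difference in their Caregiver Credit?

$270

Yuki ($351,150): Caregiver Credit: base = 2 × $2,385 = $4,770. income exceeds $321,700 by $29,450, which is 30 full-or-partial $1,000 increments; reduction = 30 × $45 = $1,350, leaving $3,420.
Soraya ($344,900): Caregiver Credit: base = 2 × $2,385 = $4,770. income exceeds $321,700 by $23,200, which is 24 full-or-partial $1,000 increments; reduction = 24 × $45 = $1,080, leaving $3,690.
Difference: |$3,420 − $3,690| = $270.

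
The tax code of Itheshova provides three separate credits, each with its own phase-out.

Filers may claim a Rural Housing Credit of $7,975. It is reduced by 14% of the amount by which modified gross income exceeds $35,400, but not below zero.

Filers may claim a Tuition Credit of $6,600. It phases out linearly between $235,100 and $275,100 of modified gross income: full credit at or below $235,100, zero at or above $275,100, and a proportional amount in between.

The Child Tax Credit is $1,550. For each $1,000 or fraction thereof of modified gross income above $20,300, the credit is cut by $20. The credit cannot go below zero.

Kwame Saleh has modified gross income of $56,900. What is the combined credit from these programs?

Rural Housing Credit: 14% of the $21,500 excess over $35,400 is $3,010; credit = $7,975 − $3,010 = $4,965.
Tuition Credit: $56,900 is at or below the $235,100 threshold, so the full $6,600 applies.
Child Tax Credit: income exceeds $20,300 by $36,600, which is 37 full-or-partial $1,000 increments; reduction = 37 × $20 = $740, leaving $810.
Total: $4,965 + $6,600 + $810 = $12,375.

$12,375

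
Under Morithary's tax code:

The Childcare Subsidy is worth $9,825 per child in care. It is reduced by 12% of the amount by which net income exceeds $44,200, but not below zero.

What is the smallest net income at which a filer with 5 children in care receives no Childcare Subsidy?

Full credit = 5 × $9,825 = $49,125.
The credit falls by 12% of each dollar above $44,200, so it reaches zero when the excess is $49,125 / 12% = $409,375: income = $44,200 + $409,375 = $453,575.

$453,575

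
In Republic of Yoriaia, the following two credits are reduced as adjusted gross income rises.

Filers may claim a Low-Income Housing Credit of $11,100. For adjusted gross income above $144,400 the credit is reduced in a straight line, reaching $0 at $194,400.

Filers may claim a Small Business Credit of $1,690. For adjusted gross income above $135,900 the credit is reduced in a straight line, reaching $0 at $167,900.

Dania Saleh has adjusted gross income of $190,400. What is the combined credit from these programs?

$888

Low-Income Housing Credit: $190,400 is $46,000 into a $50,000 phase-out range, leaving 4,000/50,000 of the credit: $11,100 × 4,000/50,000 = $888.
Small Business Credit: $190,400 is at or above $167,900, so the credit is $0.
Total: $888 + $0 = $888.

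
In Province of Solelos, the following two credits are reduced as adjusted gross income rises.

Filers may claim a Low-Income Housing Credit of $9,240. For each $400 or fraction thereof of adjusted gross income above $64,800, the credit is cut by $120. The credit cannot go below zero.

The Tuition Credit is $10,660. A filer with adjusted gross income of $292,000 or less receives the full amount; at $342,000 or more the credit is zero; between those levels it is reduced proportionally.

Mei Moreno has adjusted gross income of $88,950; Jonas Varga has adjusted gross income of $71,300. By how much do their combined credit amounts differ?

Mei ($88,950): Low-Income Housing Credit: income exceeds $64,800 by $24,150, which is 61 full-or-partial $400 increments; reduction = 61 × $120 = $7,320, leaving $1,920. Tuition Credit: $88,950 is at or below the $292,000 threshold, so the full $10,660 applies. total $1,920 + $10,660 = $12,580
Jonas ($71,300): Low-Income Housing Credit: income exceeds $64,800 by $6,500, which is 17 full-or-partial $400 increments; reduction = 17 × $120 = $2,040, leaving $7,200. Tuition Credit: $71,300 is at or below the $292,000 threshold, so the full $10,660 applies. total $7,200 + $10,660 = $17,860
Difference: |$12,580 − $17,860| = $5,280.

$5,280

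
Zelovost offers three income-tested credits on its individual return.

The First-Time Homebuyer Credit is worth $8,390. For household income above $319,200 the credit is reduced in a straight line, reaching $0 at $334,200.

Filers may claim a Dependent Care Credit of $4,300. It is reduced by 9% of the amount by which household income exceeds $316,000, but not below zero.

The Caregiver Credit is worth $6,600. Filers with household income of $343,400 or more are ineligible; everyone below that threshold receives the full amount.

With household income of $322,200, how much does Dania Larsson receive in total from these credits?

$17,054

First-Time Homebuyer Credit: $322,200 is $3,000 into a $15,000 phase-out range, leaving 12,000/15,000 of the credit: $8,390 × 12,000/15,000 = $6,712.
Dependent Care Credit: 9% of the $6,200 excess over $316,000 is $558; credit = $4,300 − $558 = $3,742.
Caregiver Credit: $322,200 is below the $343,400 cutoff, so the full $6,600 applies.
Total: $6,712 + $3,742 + $6,600 = $17,054.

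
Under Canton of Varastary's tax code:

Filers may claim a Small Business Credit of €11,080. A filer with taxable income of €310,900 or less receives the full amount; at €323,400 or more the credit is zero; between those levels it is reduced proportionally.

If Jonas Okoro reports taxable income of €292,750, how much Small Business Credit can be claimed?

€11,080

Small Business Credit: €292,750 is at or below the €310,900 threshold, so the full €11,080 applies.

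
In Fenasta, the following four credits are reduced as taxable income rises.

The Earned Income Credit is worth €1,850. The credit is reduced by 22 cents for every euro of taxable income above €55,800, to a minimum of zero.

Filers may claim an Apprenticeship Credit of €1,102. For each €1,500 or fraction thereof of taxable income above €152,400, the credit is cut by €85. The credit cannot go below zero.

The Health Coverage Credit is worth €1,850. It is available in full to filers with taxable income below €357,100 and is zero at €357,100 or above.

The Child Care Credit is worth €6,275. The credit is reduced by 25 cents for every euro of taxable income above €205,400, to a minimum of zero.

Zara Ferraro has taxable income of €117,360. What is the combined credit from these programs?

€9,227

Earned Income Credit: 22% of the €61,560 excess over €55,800 is €13,543.20 ≥ base, so the credit is €0.
Apprenticeship Credit: €117,360 is at or below the €152,400 threshold, so the full €1,102 applies.
Health Coverage Credit: €117,360 is below the €357,100 cutoff, so the full €1,850 applies.
Child Care Credit: €117,360 is at or below the €205,400 threshold, so the full €6,275 applies.
Total: €0 + €1,102 + €1,850 + €6,275 = €9,227.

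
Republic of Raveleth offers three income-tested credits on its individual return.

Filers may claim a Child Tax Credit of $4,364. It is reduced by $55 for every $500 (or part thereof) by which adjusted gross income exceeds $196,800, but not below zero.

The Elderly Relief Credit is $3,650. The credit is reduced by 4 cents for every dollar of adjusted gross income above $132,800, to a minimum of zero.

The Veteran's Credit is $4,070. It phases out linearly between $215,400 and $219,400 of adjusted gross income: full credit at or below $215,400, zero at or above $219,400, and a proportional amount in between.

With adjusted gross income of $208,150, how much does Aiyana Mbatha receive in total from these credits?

$7,805

Child Tax Credit: income exceeds $196,800 by $11,350, which is 23 full-or-partial $500 increments; reduction = 23 × $55 = $1,265, leaving $3,099.
Elderly Relief Credit: 4% of the $75,350 excess over $132,800 is $3,014; credit = $3,650 − $3,014 = $636.
Veteran's Credit: $208,150 is at or below the $215,400 threshold, so the full $4,070 applies.
Total: $3,099 + $636 + $4,070 = $7,805.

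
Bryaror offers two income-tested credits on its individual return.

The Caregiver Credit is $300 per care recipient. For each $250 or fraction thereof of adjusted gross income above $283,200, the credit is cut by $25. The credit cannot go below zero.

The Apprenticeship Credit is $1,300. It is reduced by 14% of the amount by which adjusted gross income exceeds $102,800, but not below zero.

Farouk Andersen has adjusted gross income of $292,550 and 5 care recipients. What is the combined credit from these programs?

Caregiver Credit: base = 5 × $300 = $1,500. income exceeds $283,200 by $9,350, which is 38 full-or-partial $250 increments; reduction = 38 × $25 = $950, leaving $550.
Apprenticeship Credit: 14% of the $189,750 excess over $102,800 is $26,565 ≥ base, so the credit is $0.
Total: $550 + $0 = $550.

$550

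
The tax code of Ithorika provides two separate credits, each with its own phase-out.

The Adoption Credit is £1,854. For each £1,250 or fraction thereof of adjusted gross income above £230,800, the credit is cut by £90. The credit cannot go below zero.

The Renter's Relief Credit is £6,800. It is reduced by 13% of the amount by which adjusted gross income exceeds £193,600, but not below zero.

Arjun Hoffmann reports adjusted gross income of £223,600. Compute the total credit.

Adoption Credit: £223,600 is at or below the £230,800 threshold, so the full £1,854 applies.
Renter's Relief Credit: 13% of the £30,000 excess over £193,600 is £3,900; credit = £6,800 − £3,900 = £2,900.
Total: £1,854 + £2,900 = £4,754.

£4,754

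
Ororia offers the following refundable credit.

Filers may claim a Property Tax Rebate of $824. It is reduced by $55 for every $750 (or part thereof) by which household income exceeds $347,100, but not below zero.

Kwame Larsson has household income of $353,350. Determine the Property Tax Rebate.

$329

Property Tax Rebate: income exceeds $347,100 by $6,250, which is 9 full-or-partial $750 increments; reduction = 9 × $55 = $495, leaving $329.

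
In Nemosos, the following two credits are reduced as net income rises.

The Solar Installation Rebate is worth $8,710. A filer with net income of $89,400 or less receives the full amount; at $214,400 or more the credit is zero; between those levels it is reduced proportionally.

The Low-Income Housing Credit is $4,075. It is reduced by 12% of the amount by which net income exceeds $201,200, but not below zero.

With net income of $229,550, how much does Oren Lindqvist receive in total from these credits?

$673

Solar Installation Rebate: $229,550 is at or above $214,400, so the credit is $0.
Low-Income Housing Credit: 12% of the $28,350 excess over $201,200 is $3,402; credit = $4,075 − $3,402 = $673.
Total: $0 + $673 = $673.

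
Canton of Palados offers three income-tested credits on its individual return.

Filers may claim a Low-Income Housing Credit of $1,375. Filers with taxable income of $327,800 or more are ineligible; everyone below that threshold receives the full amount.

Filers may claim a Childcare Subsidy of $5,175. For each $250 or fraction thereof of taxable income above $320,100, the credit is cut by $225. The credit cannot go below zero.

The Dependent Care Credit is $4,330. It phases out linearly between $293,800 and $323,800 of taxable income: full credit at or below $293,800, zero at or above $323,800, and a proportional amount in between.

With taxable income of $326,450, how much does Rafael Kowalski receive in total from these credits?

$1,375

Low-Income Housing Credit: $326,450 is below the $327,800 cutoff, so the full $1,375 applies.
Childcare Subsidy: income exceeds $320,100 by $6,350 → 26 increments × $225 = $5,850 ≥ base, so the credit is $0.
Dependent Care Credit: $326,450 is at or above $323,800, so the credit is $0.
Total: $1,375 + $0 + $0 = $1,375.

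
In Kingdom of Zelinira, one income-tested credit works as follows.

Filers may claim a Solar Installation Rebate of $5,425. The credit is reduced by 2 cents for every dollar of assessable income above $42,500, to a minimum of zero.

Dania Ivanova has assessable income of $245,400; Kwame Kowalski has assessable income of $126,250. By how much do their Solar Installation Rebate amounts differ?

Dania ($245,400): Solar Installation Rebate: 2% of the $202,900 excess over $42,500 is $4,058; credit = $5,425 − $4,058 = $1,367.
Kwame ($126,250): Solar Installation Rebate: 2% of the $83,750 excess over $42,500 is $1,675; credit = $5,425 − $1,675 = $3,750.
Difference: |$1,367 − $3,750| = $2,383.

$2,383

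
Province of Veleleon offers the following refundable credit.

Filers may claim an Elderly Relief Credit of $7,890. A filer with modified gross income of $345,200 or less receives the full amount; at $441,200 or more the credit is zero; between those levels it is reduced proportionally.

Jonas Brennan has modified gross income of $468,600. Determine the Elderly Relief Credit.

Elderly Relief Credit: $468,600 is at or above $441,200, so the credit is $0.

$0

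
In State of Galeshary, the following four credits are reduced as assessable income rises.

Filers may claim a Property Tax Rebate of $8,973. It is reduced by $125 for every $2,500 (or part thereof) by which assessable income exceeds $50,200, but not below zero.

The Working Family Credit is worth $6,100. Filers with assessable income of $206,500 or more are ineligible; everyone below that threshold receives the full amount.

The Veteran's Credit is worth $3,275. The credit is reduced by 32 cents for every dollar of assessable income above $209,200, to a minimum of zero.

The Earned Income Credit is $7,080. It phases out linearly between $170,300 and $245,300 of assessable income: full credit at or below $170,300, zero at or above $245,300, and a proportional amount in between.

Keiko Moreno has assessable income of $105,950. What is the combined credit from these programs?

$22,553

Property Tax Rebate: income exceeds $50,200 by $55,750, which is 23 full-or-partial $2,500 increments; reduction = 23 × $125 = $2,875, leaving $6,098.
Working Family Credit: $105,950 is below the $206,500 cutoff, so the full $6,100 applies.
Veteran's Credit: $105,950 is at or below the $209,200 threshold, so the full $3,275 applies.
Earned Income Credit: $105,950 is at or below the $170,300 threshold, so the full $7,080 applies.
Total: $6,098 + $6,100 + $3,275 + $7,080 = $22,553.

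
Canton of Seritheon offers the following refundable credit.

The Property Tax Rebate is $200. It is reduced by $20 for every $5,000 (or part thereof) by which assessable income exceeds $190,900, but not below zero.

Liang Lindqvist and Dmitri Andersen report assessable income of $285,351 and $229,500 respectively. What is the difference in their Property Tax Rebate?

Liang ($285,351): Property Tax Rebate: income exceeds $190,900 by $94,451 → 19 increments × $20 = $380 ≥ base, so the credit is $0.
Dmitri ($229,500): Property Tax Rebate: income exceeds $190,900 by $38,600, which is 8 full-or-partial $5,000 increments; reduction = 8 × $20 = $160, leaving $40.
Difference: |$0 − $40| = $40.

$40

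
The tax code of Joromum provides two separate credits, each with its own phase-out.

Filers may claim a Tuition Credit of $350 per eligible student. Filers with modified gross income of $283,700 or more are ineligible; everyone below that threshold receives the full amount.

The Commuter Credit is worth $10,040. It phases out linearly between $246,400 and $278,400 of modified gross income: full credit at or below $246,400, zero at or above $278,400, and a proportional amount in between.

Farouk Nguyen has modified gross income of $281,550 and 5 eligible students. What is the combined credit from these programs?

$1,750

Tuition Credit: base = 5 × $350 = $1,750. $281,550 is below the $283,700 cutoff, so the full $1,750 applies.
Commuter Credit: $281,550 is at or above $278,400, so the credit is $0.
Total: $1,750 + $0 = $1,750.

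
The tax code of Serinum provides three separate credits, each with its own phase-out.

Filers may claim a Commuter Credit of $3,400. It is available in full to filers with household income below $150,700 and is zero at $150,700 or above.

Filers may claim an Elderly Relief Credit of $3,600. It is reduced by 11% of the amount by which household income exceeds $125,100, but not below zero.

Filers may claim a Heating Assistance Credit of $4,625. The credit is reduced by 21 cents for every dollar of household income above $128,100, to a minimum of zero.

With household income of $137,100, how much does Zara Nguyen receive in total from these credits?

$8,415

Commuter Credit: $137,100 is below the $150,700 cutoff, so the full $3,400 applies.
Elderly Relief Credit: 11% of the $12,000 excess over $125,100 is $1,320; credit = $3,600 − $1,320 = $2,280.
Heating Assistance Credit: 21% of the $9,000 excess over $128,100 is $1,890; credit = $4,625 − $1,890 = $2,735.
Total: $3,400 + $2,280 + $2,735 = $8,415.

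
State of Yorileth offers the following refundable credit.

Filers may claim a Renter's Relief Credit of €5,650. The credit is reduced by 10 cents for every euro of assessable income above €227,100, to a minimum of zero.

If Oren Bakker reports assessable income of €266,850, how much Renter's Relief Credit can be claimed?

Renter's Relief Credit: 10% of the €39,750 excess over €227,100 is €3,975; credit = €5,650 − €3,975 = €1,675.

€1,675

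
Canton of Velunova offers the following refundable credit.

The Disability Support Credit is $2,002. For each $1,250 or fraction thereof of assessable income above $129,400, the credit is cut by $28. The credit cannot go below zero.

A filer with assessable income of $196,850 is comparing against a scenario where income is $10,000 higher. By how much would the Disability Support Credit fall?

$224

At $196,850 — income exceeds $129,400 by $67,450, which is 54 full-or-partial $1,250 increments; reduction = 54 × $28 = $1,512, leaving $490.
At $206,850 — income exceeds $129,400 by $77,450, which is 62 full-or-partial $1,250 increments; reduction = 62 × $28 = $1,736, leaving $266.
Lost: $490 − $266 = $224.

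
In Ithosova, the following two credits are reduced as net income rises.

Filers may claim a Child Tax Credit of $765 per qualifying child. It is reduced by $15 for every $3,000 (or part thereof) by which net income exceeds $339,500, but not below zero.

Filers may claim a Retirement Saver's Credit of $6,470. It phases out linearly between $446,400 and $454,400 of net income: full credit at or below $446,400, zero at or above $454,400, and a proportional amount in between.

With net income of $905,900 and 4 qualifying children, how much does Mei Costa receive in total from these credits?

Child Tax Credit: base = 4 × $765 = $3,060. income exceeds $339,500 by $566,400, which is 189 full-or-partial $3,000 increments; reduction = 189 × $15 = $2,835, leaving $225.
Retirement Saver's Credit: $905,900 is at or above $454,400, so the credit is $0.
Total: $225 + $0 = $225.

$225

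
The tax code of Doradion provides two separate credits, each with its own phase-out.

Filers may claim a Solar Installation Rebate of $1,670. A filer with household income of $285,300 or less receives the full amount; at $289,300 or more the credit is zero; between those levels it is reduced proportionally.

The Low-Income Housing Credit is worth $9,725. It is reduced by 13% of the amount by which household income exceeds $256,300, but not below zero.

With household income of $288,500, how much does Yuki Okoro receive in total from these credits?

Solar Installation Rebate: $288,500 is $3,200 into a $4,000 phase-out range, leaving 800/4,000 of the credit: $1,670 × 800/4,000 = $334.
Low-Income Housing Credit: 13% of the $32,200 excess over $256,300 is $4,186; credit = $9,725 − $4,186 = $5,539.
Total: $334 + $5,539 = $5,873.

$5,873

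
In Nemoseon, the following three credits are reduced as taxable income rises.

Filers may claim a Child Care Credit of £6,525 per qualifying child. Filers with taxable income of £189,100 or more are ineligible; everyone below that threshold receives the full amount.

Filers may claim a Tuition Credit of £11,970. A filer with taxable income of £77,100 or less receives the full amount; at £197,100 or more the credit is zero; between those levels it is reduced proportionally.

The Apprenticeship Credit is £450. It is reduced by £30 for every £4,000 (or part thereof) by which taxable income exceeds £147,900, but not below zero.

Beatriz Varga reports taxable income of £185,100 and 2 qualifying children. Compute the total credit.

£14,397

Child Care Credit: base = 2 × £6,525 = £13,050. £185,100 is below the £189,100 cutoff, so the full £13,050 applies.
Tuition Credit: £185,100 is £108,000 into a £120,000 phase-out range, leaving 12,000/120,000 of the credit: £11,970 × 12,000/120,000 = £1,197.
Apprenticeship Credit: income exceeds £147,900 by £37,200, which is 10 full-or-partial £4,000 increments; reduction = 10 × £30 = £300, leaving £150.
Total: £13,050 + £1,197 + £150 = £14,397.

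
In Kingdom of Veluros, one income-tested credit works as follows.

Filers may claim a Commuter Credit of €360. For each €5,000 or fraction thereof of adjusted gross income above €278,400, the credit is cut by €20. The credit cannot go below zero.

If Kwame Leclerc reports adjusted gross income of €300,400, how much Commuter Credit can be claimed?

Commuter Credit: income exceeds €278,400 by €22,000, which is 5 full-or-partial €5,000 increments; reduction = 5 × €20 = €100, leaving €260.

€260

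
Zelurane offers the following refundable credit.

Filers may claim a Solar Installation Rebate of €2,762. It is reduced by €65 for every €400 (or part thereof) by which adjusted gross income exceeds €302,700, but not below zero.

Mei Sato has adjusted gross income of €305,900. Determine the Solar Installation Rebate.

€2,242

Solar Installation Rebate: income exceeds €302,700 by €3,200, which is 8 full-or-partial €400 increments; reduction = 8 × €65 = €520, leaving €2,242.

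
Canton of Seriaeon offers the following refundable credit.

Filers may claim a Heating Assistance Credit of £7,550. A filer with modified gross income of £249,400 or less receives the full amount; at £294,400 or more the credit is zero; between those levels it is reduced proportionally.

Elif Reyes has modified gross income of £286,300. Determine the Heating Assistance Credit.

Heating Assistance Credit: £286,300 is £36,900 into a £45,000 phase-out range, leaving 8,100/45,000 of the credit: £7,550 × 8,100/45,000 = £1,359.

£1,359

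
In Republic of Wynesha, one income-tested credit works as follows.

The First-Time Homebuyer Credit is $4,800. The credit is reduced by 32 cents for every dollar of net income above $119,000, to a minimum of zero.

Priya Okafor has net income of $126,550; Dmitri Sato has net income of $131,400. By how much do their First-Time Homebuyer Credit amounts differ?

$1,552

Priya ($126,550): First-Time Homebuyer Credit: 32% of the $7,550 excess over $119,000 is $2,416; credit = $4,800 − $2,416 = $2,384.
Dmitri ($131,400): First-Time Homebuyer Credit: 32% of the $12,400 excess over $119,000 is $3,968; credit = $4,800 − $3,968 = $832.
Difference: |$2,384 − $832| = $1,552.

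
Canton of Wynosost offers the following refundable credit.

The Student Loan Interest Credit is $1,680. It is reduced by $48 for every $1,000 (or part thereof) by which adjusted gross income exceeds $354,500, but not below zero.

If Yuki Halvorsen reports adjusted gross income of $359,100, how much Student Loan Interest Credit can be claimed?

$1,440

Student Loan Interest Credit: income exceeds $354,500 by $4,600, which is 5 full-or-partial $1,000 increments; reduction = 5 × $48 = $240, leaving $1,440.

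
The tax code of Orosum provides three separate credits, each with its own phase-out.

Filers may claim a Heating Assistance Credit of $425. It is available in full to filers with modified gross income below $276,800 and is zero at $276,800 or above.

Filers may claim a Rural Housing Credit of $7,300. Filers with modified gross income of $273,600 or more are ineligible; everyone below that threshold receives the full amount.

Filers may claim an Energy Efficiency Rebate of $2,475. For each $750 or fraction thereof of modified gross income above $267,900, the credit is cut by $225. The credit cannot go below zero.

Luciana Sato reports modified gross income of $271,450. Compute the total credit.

Heating Assistance Credit: $271,450 is below the $276,800 cutoff, so the full $425 applies.
Rural Housing Credit: $271,450 is below the $273,600 cutoff, so the full $7,300 applies.
Energy Efficiency Rebate: income exceeds $267,900 by $3,550, which is 5 full-or-partial $750 increments; reduction = 5 × $225 = $1,125, leaving $1,350.
Total: $425 + $7,300 + $1,350 = $9,075.

$9,075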